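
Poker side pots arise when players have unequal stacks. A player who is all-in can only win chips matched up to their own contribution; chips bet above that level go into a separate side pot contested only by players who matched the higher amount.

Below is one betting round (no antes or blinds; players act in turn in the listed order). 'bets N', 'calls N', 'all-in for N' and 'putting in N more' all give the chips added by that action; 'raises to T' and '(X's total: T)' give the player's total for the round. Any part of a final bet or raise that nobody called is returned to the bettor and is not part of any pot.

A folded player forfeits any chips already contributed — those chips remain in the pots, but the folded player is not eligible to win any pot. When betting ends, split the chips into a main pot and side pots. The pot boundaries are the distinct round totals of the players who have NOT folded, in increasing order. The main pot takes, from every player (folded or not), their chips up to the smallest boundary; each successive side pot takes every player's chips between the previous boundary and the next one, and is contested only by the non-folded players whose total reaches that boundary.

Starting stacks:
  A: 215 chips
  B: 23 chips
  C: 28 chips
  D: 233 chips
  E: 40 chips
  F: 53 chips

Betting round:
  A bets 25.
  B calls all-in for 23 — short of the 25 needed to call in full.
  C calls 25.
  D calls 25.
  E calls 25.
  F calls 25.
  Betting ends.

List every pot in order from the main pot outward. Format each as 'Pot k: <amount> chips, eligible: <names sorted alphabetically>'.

Pot 1: 138 chips, eligible: A, B, C, D, E, F
Pot 2: 10 chips, eligible: A, C, D, E, F

Derivation:
Contributions: A=25, B=23, C=25, D=25, E=25, F=25
Pot levels (distinct totals of non-folded players): 23, 25
Layer 1-23: 23 each from A, B, C, D, E, F = 23*6 = 138 chips; eligible A, B, C, D, E, F
Layer 24-25: 2 each from A, C, D, E, F = 2*5 = 10 chips; eligible A, C, D, E, F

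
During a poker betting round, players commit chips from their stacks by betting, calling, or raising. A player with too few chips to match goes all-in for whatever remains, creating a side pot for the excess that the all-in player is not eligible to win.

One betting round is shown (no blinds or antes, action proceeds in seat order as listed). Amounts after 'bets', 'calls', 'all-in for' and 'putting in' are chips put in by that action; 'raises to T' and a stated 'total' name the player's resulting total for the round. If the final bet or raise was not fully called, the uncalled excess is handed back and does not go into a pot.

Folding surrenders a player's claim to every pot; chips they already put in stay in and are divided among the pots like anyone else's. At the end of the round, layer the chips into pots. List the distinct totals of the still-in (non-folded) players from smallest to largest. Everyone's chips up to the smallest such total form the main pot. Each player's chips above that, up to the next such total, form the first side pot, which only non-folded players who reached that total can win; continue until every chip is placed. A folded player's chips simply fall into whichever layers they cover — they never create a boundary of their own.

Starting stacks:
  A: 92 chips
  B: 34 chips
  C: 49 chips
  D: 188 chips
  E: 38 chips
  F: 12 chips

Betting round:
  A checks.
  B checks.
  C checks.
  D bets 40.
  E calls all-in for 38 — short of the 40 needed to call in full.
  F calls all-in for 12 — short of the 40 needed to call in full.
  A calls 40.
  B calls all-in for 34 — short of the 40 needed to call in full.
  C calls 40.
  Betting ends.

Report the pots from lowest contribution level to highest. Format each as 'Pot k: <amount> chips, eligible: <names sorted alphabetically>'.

Contributions: A=40, B=34, C=40, D=40, E=38, F=12
Pot levels (distinct totals of non-folded players): 12, 34, 38, 40
Layer 1-12: 12 each from A, B, C, D, E, F = 12*6 = 72 chips; eligible A, B, C, D, E, F
Layer 13-34: 22 each from A, B, C, D, E = 22*5 = 110 chips; eligible A, B, C, D, E
Layer 35-38: 4 each from A, C, D, E = 4*4 = 16 chips; eligible A, C, D, E
Layer 39-40: 2 each from A, C, D = 2*3 = 6 chips; eligible A, C, D

Pot 1: 72 chips, eligible: A, B, C, D, E, F
Pot 2: 110 chips, eligible: A, B, C, D, E
Pot 3: 16 chips, eligible: A, C, D, E
Pot 4: 6 chips, eligible: A, C, D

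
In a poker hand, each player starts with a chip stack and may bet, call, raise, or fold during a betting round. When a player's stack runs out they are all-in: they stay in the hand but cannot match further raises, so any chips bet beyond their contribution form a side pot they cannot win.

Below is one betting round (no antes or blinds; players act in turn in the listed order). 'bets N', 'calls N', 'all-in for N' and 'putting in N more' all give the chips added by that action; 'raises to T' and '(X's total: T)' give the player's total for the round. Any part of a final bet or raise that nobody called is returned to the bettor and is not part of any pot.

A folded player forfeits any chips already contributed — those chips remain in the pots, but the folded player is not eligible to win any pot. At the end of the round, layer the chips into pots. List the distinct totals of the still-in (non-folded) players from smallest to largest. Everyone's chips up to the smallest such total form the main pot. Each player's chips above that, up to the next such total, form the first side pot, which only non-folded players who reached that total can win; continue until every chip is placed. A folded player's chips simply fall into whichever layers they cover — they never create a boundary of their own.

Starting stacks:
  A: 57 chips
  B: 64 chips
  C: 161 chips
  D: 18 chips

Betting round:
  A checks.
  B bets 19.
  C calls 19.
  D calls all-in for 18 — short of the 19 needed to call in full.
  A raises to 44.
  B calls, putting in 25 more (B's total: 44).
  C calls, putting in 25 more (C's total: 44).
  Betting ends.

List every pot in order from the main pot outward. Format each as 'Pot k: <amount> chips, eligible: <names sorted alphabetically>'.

Contributions: A=44, B=44, C=44, D=18
Pot levels (distinct totals of non-folded players): 18, 44
Layer 1-18: 18 each from A, B, C, D = 18*4 = 72 chips; eligible A, B, C, D
Layer 19-44: 26 each from A, B, C = 26*3 = 78 chips; eligible A, B, C

Pot 1: 72 chips, eligible: A, B, C, D
Pot 2: 78 chips, eligible: A, B, C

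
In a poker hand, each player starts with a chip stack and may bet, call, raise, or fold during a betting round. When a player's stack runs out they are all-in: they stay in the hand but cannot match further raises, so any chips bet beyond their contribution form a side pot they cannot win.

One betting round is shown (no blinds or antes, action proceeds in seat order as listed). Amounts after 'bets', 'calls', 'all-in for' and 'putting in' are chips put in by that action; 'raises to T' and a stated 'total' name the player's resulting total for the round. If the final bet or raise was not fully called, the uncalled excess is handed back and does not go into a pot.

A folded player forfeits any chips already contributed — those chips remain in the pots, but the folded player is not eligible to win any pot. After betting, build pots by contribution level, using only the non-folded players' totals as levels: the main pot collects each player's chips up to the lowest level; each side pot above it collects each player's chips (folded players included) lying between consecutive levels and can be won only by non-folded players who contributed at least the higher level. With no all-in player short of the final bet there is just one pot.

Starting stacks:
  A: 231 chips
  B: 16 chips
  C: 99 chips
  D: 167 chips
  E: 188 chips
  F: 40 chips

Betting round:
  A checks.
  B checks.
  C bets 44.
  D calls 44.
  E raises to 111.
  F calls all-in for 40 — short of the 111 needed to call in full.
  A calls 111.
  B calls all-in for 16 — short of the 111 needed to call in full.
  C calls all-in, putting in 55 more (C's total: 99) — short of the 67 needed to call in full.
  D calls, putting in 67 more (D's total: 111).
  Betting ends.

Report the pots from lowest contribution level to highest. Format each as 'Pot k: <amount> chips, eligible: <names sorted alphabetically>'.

Pot 1: 96 chips, eligible: A, B, C, D, E, F
Pot 2: 120 chips, eligible: A, C, D, E, F
Pot 3: 236 chips, eligible: A, C, D, E
Pot 4: 36 chips, eligible: A, D, E

Derivation:
Contributions: A=111, B=16, C=99, D=111, E=111, F=40
Pot levels (distinct totals of non-folded players): 16, 40, 99, 111
Layer 1-16: 16 each from A, B, C, D, E, F = 16*6 = 96 chips; eligible A, B, C, D, E, F
Layer 17-40: 24 each from A, C, D, E, F = 24*5 = 120 chips; eligible A, C, D, E, F
Layer 41-99: 59 each from A, C, D, E = 59*4 = 236 chips; eligible A, C, D, E
Layer 100-111: 12 each from A, D, E = 12*3 = 36 chips; eligible A, D, E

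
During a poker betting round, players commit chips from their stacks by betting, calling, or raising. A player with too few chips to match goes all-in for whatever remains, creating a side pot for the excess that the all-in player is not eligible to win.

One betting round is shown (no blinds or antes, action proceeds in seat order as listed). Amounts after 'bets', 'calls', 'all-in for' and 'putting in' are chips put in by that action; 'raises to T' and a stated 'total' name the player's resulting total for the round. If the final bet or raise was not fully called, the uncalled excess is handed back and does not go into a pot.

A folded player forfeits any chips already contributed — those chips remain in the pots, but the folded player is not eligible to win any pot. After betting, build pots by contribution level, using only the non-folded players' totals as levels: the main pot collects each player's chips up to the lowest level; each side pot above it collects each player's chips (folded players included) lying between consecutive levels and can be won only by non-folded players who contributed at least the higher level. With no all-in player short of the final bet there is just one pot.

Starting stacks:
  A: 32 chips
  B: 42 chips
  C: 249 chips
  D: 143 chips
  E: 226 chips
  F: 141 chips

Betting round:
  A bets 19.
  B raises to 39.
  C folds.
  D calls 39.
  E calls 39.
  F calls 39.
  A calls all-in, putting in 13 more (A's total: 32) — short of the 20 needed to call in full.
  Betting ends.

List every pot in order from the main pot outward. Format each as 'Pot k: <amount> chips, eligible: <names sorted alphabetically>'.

Contributions: A=32, B=39, D=39, E=39, F=39
Folded: C
Pot levels (distinct totals of non-folded players): 32, 39
Layer 1-32: 32 each from A, B, D, E, F = 32*5 = 160 chips; eligible A, B, D, E, F
Layer 33-39: 7 each from B, D, E, F = 7*4 = 28 chips; eligible B, D, E, F

Pot 1: 160 chips, eligible: A, B, D, E, F
Pot 2: 28 chips, eligible: B, D, E, F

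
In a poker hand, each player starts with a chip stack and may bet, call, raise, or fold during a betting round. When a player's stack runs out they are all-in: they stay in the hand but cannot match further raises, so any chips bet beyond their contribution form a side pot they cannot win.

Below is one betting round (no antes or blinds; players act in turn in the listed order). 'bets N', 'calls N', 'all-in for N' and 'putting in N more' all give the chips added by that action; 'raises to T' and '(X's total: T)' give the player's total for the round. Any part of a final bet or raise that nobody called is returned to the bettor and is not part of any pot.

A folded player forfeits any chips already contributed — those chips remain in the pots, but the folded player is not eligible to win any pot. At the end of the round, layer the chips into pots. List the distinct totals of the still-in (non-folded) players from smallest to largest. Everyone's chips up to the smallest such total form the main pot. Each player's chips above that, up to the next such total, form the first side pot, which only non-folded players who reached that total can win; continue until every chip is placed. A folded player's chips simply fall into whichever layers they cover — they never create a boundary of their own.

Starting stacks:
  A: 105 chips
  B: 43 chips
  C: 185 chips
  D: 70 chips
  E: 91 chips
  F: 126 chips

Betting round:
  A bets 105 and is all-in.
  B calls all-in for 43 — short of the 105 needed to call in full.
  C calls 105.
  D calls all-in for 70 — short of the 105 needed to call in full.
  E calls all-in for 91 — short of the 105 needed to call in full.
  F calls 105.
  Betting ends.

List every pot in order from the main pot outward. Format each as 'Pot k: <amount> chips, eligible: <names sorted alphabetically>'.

Pot 1: 258 chips, eligible: A, B, C, D, E, F
Pot 2: 135 chips, eligible: A, C, D, E, F
Pot 3: 84 chips, eligible: A, C, E, F
Pot 4: 42 chips, eligible: A, C, F

Derivation:
Contributions: A=105, B=43, C=105, D=70, E=91, F=105
Pot levels (distinct totals of non-folded players): 43, 70, 91, 105
Layer 1-43: 43 each from A, B, C, D, E, F = 43*6 = 258 chips; eligible A, B, C, D, E, F
Layer 44-70: 27 each from A, C, D, E, F = 27*5 = 135 chips; eligible A, C, D, E, F
Layer 71-91: 21 each from A, C, E, F = 21*4 = 84 chips; eligible A, C, E, F
Layer 92-105: 14 each from A, C, F = 14*3 = 42 chips; eligible A, C, F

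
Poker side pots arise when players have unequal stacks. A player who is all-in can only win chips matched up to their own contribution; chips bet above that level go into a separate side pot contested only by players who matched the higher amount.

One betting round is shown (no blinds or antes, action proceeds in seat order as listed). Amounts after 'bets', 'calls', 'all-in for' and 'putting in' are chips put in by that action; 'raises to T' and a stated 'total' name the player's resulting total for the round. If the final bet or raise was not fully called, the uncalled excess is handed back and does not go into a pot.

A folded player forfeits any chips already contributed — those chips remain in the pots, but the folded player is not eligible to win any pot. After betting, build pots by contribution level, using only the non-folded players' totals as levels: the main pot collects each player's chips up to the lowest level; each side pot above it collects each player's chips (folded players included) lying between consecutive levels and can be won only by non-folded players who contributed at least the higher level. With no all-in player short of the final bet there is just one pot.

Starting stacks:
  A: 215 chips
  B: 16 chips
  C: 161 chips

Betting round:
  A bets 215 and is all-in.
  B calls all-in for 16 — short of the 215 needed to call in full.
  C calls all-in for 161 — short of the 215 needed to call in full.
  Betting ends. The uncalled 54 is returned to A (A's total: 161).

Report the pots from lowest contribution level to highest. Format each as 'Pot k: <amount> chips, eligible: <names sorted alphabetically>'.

Pot 1: 48 chips, eligible: A, B, C
Pot 2: 290 chips, eligible: A, C

Derivation:
Contributions (after 54 returned to A): A=161, B=16, C=161
Pot levels (distinct totals of non-folded players): 16, 161
Layer 1-16: 16 each from A, B, C = 16*3 = 48 chips; eligible A, B, C
Layer 17-161: 145 each from A, C = 145*2 = 290 chips; eligible A, C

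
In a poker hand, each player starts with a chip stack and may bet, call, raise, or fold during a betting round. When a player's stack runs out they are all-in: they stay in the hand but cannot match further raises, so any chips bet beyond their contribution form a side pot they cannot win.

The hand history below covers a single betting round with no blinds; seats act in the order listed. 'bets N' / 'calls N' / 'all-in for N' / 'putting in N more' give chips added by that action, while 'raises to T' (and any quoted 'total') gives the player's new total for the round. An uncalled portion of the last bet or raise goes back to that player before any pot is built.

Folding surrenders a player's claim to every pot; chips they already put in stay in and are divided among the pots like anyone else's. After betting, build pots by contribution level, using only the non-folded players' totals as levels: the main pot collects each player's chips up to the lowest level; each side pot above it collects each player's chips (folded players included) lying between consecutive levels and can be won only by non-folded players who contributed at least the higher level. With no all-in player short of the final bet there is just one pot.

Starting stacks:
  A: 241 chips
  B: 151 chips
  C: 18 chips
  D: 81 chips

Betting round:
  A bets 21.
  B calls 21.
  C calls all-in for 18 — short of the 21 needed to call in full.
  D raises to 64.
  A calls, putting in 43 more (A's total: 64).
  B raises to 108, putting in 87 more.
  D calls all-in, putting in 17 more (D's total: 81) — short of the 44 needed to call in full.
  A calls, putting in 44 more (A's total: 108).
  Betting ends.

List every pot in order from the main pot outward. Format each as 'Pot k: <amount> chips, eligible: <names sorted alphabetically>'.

Pot 1: 72 chips, eligible: A, B, C, D
Pot 2: 189 chips, eligible: A, B, D
Pot 3: 54 chips, eligible: A, B

Derivation:
Contributions: A=108, B=108, C=18, D=81
Pot levels (distinct totals of non-folded players): 18, 81, 108
Layer 1-18: 18 each from A, B, C, D = 18*4 = 72 chips; eligible A, B, C, D
Layer 19-81: 63 each from A, B, D = 63*3 = 189 chips; eligible A, B, D
Layer 82-108: 27 each from A, B = 27*2 = 54 chips; eligible A, B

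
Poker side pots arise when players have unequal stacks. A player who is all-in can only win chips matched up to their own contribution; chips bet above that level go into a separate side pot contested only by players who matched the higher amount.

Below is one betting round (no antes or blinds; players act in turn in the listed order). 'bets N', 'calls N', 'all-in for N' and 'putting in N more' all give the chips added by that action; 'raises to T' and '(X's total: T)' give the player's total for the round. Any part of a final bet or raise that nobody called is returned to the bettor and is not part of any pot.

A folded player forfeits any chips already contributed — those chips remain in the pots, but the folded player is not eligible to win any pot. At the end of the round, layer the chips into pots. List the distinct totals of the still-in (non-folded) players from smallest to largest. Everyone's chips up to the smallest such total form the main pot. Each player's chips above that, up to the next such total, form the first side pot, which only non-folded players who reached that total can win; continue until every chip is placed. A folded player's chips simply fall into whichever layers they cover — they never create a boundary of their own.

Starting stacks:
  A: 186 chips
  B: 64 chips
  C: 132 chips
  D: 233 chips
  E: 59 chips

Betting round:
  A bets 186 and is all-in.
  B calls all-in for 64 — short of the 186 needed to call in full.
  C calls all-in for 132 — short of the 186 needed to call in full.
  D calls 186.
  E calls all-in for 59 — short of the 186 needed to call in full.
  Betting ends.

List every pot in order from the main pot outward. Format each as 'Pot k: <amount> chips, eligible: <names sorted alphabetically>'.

Pot 1: 295 chips, eligible: A, B, C, D, E
Pot 2: 20 chips, eligible: A, B, C, D
Pot 3: 204 chips, eligible: A, C, D
Pot 4: 108 chips, eligible: A, D

Derivation:
Contributions: A=186, B=64, C=132, D=186, E=59
Pot levels (distinct totals of non-folded players): 59, 64, 132, 186
Layer 1-59: 59 each from A, B, C, D, E = 59*5 = 295 chips; eligible A, B, C, D, E
Layer 60-64: 5 each from A, B, C, D = 5*4 = 20 chips; eligible A, B, C, D
Layer 65-132: 68 each from A, C, D = 68*3 = 204 chips; eligible A, C, D
Layer 133-186: 54 each from A, D = 54*2 = 108 chips; eligible A, D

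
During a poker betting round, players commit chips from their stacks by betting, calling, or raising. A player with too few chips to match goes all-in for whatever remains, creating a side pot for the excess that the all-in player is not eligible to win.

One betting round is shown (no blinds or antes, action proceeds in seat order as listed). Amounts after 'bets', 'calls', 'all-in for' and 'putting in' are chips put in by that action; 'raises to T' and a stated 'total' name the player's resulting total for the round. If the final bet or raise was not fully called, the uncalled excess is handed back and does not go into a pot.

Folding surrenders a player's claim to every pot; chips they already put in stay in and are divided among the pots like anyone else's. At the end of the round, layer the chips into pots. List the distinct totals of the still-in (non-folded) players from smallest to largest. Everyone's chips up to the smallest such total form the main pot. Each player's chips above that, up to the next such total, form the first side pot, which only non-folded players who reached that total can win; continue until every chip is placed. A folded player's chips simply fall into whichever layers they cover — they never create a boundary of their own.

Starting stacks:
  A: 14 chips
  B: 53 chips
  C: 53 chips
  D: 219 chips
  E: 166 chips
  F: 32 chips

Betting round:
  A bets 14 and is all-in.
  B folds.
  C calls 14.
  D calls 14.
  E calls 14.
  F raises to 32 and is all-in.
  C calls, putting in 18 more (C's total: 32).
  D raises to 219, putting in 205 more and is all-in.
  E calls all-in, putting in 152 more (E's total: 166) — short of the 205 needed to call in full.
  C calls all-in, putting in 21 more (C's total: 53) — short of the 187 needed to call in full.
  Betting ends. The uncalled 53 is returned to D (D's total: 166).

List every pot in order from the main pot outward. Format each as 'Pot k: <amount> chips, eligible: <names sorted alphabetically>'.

Pot 1: 70 chips, eligible: A, C, D, E, F
Pot 2: 72 chips, eligible: C, D, E, F
Pot 3: 63 chips, eligible: C, D, E
Pot 4: 226 chips, eligible: D, E

Derivation:
Contributions (after 53 returned to D): A=14, C=53, D=166, E=166, F=32
Folded: B
Pot levels (distinct totals of non-folded players): 14, 32, 53, 166
Layer 1-14: 14 each from A, C, D, E, F = 14*5 = 70 chips; eligible A, C, D, E, F
Layer 15-32: 18 each from C, D, E, F = 18*4 = 72 chips; eligible C, D, E, F
Layer 33-53: 21 each from C, D, E = 21*3 = 63 chips; eligible C, D, E
Layer 54-166: 113 each from D, E = 113*2 = 226 chips; eligible D, E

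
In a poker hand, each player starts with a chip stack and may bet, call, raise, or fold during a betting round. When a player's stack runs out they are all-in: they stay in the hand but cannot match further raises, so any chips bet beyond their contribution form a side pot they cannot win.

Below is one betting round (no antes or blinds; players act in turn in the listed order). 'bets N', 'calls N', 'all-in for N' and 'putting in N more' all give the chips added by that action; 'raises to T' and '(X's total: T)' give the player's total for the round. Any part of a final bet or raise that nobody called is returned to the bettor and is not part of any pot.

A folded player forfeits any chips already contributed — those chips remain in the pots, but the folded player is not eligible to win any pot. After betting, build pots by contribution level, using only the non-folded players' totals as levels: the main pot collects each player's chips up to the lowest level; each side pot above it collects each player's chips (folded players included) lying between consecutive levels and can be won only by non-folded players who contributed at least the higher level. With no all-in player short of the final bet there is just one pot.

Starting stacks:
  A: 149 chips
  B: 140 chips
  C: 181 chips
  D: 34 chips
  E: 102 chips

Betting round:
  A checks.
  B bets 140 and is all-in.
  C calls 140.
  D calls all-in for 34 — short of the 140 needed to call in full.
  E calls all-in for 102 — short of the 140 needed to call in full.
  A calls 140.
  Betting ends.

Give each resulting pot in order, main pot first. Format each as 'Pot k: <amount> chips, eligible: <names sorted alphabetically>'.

Pot 1: 170 chips, eligible: A, B, C, D, E
Pot 2: 272 chips, eligible: A, B, C, E
Pot 3: 114 chips, eligible: A, B, C

Derivation:
Contributions: A=140, B=140, C=140, D=34, E=102
Pot levels (distinct totals of non-folded players): 34, 102, 140
Layer 1-34: 34 each from A, B, C, D, E = 34*5 = 170 chips; eligible A, B, C, D, E
Layer 35-102: 68 each from A, B, C, E = 68*4 = 272 chips; eligible A, B, C, E
Layer 103-140: 38 each from A, B, C = 38*3 = 114 chips; eligible A, B, C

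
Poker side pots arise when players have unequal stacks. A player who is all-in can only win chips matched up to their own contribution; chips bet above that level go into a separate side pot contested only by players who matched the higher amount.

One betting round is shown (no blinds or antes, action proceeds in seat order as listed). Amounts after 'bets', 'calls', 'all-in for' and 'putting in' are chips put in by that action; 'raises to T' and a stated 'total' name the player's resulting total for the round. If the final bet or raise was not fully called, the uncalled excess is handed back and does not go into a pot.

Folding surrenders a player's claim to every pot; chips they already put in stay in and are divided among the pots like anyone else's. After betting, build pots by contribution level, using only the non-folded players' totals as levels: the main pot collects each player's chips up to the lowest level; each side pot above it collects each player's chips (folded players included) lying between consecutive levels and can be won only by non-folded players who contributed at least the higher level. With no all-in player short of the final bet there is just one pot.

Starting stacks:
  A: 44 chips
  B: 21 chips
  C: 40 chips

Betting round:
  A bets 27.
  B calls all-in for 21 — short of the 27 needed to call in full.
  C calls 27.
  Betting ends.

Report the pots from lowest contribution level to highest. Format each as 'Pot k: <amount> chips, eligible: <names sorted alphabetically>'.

Contributions: A=27, B=21, C=27
Pot levels (distinct totals of non-folded players): 21, 27
Layer 1-21: 21 each from A, B, C = 21*3 = 63 chips; eligible A, B, C
Layer 22-27: 6 each from A, C = 6*2 = 12 chips; eligible A, C

Pot 1: 63 chips, eligible: A, B, C
Pot 2: 12 chips, eligible: A, C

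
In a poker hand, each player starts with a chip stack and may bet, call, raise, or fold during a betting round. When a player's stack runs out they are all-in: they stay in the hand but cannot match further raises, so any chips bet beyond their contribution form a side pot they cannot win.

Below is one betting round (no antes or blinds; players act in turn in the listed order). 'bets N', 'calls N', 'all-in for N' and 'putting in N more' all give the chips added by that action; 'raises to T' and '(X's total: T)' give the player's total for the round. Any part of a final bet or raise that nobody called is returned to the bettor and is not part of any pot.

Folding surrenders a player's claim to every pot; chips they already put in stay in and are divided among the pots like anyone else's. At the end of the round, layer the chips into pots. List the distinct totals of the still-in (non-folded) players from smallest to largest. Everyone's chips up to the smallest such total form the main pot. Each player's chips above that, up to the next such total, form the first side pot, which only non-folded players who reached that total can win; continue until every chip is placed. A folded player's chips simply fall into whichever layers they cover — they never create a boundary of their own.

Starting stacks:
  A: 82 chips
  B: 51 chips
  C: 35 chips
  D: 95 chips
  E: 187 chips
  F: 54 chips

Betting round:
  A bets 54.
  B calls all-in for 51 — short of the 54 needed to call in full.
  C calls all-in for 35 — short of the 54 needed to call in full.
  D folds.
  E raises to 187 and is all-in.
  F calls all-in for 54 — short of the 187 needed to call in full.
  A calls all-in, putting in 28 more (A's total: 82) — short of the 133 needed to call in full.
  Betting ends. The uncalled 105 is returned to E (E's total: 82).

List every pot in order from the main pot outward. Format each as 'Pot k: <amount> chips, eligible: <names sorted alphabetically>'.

Contributions (after 105 returned to E): A=82, B=51, C=35, E=82, F=54
Folded: D
Pot levels (distinct totals of non-folded players): 35, 51, 54, 82
Layer 1-35: 35 each from A, B, C, E, F = 35*5 = 175 chips; eligible A, B, C, E, F
Layer 36-51: 16 each from A, B, E, F = 16*4 = 64 chips; eligible A, B, E, F
Layer 52-54: 3 each from A, E, F = 3*3 = 9 chips; eligible A, E, F
Layer 55-82: 28 each from A, E = 28*2 = 56 chips; eligible A, E

Pot 1: 175 chips, eligible: A, B, C, E, F
Pot 2: 64 chips, eligible: A, B, E, F
Pot 3: 9 chips, eligible: A, E, F
Pot 4: 56 chips, eligible: A, E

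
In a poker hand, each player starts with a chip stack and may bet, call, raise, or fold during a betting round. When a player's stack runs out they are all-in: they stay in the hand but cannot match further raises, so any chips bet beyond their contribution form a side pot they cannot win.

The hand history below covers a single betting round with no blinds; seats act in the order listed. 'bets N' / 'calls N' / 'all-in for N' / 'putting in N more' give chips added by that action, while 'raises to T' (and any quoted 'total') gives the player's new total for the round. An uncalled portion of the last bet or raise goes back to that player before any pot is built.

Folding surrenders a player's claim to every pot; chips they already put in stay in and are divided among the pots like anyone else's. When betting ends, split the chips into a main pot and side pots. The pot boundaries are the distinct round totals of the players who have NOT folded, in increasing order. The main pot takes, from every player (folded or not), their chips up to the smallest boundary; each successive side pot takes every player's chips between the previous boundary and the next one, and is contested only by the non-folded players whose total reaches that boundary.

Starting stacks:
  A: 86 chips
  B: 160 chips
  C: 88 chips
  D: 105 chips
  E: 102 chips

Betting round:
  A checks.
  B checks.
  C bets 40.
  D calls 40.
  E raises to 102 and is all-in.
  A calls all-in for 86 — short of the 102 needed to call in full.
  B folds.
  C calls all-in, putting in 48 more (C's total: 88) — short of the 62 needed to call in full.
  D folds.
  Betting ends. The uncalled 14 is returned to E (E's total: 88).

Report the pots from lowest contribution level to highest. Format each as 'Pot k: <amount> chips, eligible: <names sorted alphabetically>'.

Pot 1: 298 chips, eligible: A, C, E
Pot 2: 4 chips, eligible: C, E

Derivation:
Contributions (after 14 returned to E): A=86, C=88, D=40, E=88
Folded: B, D
Pot levels (distinct totals of non-folded players): 86, 88
Layer 1-86: A 86 + C 86 + D 40 + E 86 = 298 chips; eligible A, C, E
Layer 87-88: 2 each from C, E = 2*2 = 4 chips; eligible C, E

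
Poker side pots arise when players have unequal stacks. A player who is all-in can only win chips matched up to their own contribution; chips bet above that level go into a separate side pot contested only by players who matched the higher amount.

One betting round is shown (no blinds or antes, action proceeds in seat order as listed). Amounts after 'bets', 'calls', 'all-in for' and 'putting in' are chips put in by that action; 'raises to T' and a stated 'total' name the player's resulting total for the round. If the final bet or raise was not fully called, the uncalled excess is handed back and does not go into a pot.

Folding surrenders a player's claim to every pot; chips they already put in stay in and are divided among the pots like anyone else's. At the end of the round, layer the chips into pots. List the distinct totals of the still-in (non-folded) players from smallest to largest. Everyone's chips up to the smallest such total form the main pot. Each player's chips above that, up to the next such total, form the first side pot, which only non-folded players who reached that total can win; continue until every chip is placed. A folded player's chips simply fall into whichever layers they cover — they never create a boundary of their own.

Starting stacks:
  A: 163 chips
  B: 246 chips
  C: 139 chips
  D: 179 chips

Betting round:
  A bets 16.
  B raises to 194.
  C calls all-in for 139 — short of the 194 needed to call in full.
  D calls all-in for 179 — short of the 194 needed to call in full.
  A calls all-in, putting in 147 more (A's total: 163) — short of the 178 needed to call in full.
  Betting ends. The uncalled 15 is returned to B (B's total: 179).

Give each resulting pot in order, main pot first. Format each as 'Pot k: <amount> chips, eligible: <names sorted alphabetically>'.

Pot 1: 556 chips, eligible: A, B, C, D
Pot 2: 72 chips, eligible: A, B, D
Pot 3: 32 chips, eligible: B, D

Derivation:
Contributions (after 15 returned to B): A=163, B=179, C=139, D=179
Pot levels (distinct totals of non-folded players): 139, 163, 179
Layer 1-139: 139 each from A, B, C, D = 139*4 = 556 chips; eligible A, B, C, D
Layer 140-163: 24 each from A, B, D = 24*3 = 72 chips; eligible A, B, D
Layer 164-179: 16 each from B, D = 16*2 = 32 chips; eligible B, D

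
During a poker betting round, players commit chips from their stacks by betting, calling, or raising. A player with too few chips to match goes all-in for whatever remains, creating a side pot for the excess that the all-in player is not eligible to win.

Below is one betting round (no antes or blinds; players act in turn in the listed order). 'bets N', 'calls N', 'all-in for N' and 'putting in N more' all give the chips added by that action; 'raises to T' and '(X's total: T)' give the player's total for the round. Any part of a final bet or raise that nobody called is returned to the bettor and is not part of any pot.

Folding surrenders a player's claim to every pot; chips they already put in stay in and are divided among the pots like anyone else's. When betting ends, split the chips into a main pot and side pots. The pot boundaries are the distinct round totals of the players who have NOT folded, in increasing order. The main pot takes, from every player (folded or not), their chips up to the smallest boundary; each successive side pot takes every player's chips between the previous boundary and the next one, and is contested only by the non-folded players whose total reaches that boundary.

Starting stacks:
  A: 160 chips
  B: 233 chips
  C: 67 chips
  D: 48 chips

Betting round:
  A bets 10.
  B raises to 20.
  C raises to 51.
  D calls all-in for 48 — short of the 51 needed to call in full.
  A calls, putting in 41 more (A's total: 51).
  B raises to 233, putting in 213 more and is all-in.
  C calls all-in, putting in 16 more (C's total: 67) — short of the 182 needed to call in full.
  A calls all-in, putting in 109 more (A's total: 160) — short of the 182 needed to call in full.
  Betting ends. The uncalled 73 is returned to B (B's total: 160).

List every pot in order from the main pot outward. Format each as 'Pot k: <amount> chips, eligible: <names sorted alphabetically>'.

Pot 1: 192 chips, eligible: A, B, C, D
Pot 2: 57 chips, eligible: A, B, C
Pot 3: 186 chips, eligible: A, B

Derivation:
Contributions (after 73 returned to B): A=160, B=160, C=67, D=48
Pot levels (distinct totals of non-folded players): 48, 67, 160
Layer 1-48: 48 each from A, B, C, D = 48*4 = 192 chips; eligible A, B, C, D
Layer 49-67: 19 each from A, B, C = 19*3 = 57 chips; eligible A, B, C
Layer 68-160: 93 each from A, B = 93*2 = 186 chips; eligible A, B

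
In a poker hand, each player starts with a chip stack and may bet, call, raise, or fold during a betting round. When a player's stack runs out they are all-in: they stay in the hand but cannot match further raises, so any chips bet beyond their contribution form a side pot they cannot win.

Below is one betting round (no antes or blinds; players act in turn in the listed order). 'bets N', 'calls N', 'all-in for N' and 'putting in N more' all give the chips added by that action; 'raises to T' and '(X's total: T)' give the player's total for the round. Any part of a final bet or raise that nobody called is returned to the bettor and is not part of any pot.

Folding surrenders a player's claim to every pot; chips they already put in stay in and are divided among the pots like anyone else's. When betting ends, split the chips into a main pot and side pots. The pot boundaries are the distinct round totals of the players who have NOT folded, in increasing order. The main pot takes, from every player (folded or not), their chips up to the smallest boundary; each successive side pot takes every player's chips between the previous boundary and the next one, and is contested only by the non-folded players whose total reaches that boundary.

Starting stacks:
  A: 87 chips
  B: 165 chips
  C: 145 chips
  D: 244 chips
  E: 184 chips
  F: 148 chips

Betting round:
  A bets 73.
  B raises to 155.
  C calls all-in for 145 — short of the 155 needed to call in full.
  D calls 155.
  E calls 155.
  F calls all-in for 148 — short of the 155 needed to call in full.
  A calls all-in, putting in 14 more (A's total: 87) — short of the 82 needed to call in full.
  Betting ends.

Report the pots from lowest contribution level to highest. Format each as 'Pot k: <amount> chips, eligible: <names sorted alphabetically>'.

Contributions: A=87, B=155, C=145, D=155, E=155, F=148
Pot levels (distinct totals of non-folded players): 87, 145, 148, 155
Layer 1-87: 87 each from A, B, C, D, E, F = 87*6 = 522 chips; eligible A, B, C, D, E, F
Layer 88-145: 58 each from B, C, D, E, F = 58*5 = 290 chips; eligible B, C, D, E, F
Layer 146-148: 3 each from B, D, E, F = 3*4 = 12 chips; eligible B, D, E, F
Layer 149-155: 7 each from B, D, E = 7*3 = 21 chips; eligible B, D, E

Pot 1: 522 chips, eligible: A, B, C, D, E, F
Pot 2: 290 chips, eligible: B, C, D, E, F
Pot 3: 12 chips, eligible: B, D, E, F
Pot 4: 21 chips, eligible: B, D, E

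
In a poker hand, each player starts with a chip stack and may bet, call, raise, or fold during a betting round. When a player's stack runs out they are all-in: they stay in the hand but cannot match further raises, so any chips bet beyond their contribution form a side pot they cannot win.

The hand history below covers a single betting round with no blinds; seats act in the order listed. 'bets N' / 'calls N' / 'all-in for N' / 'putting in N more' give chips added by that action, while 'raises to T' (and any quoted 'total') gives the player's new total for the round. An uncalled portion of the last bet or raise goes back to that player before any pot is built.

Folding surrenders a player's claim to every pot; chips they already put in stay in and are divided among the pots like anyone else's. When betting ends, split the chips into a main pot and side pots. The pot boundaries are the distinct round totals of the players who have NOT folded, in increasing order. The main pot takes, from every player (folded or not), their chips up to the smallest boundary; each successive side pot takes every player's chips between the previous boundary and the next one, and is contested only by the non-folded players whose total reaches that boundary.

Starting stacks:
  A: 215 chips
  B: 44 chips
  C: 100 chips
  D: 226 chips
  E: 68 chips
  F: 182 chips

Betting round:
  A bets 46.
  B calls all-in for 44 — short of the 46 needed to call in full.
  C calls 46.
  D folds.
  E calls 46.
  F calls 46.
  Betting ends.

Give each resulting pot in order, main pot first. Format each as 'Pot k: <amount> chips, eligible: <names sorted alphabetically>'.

Contributions: A=46, B=44, C=46, E=46, F=46
Folded: D
Pot levels (distinct totals of non-folded players): 44, 46
Layer 1-44: 44 each from A, B, C, E, F = 44*5 = 220 chips; eligible A, B, C, E, F
Layer 45-46: 2 each from A, C, E, F = 2*4 = 8 chips; eligible A, C, E, F

Pot 1: 220 chips, eligible: A, B, C, E, F
Pot 2: 8 chips, eligible: A, C, E, F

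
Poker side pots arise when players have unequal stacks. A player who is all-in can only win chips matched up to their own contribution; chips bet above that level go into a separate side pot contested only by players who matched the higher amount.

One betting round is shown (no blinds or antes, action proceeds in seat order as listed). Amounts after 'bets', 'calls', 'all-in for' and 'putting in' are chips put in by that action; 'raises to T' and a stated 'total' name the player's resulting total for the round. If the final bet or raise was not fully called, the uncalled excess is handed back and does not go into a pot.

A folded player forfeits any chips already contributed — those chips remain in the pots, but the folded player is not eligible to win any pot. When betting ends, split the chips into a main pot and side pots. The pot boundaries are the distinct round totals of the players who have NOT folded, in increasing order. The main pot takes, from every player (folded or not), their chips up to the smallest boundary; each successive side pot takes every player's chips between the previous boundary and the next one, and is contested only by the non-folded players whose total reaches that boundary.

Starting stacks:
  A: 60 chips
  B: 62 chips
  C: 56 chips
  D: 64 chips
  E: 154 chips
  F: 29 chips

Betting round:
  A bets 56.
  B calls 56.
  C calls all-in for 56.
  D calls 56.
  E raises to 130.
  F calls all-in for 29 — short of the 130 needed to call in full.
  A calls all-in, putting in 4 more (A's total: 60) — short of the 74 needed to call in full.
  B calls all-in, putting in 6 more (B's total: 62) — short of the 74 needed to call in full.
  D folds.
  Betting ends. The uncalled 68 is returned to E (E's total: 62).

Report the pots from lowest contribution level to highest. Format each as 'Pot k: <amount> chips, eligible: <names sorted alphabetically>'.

Pot 1: 174 chips, eligible: A, B, C, E, F
Pot 2: 135 chips, eligible: A, B, C, E
Pot 3: 12 chips, eligible: A, B, E
Pot 4: 4 chips, eligible: B, E

Derivation:
Contributions (after 68 returned to E): A=60, B=62, C=56, D=56, E=62, F=29
Folded: D
Pot levels (distinct totals of non-folded players): 29, 56, 60, 62
Layer 1-29: 29 each from A, B, C, D, E, F = 29*6 = 174 chips; eligible A, B, C, E, F
Layer 30-56: 27 each from A, B, C, D, E = 27*5 = 135 chips; eligible A, B, C, E
Layer 57-60: 4 each from A, B, E = 4*3 = 12 chips; eligible A, B, E
Layer 61-62: 2 each from B, E = 2*2 = 4 chips; eligible B, E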